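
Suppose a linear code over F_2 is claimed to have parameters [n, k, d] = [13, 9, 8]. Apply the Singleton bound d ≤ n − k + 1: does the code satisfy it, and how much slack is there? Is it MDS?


Singleton RHS = n − k + 1 = 5, slack = -3, bound violated (no such code; not MDS).

Singleton bound: d ≤ n − k + 1.
Here n = 13, k = 9, so n − k + 1 = 5.
Given d = 8, check d ≤ 5: NO.
Slack = (n − k + 1) − d = -3.
The slack is negative: d = 8 exceeds n − k + 1 = 5 by 3, so the Singleton bound is violated and no linear [13, 9, 8]_2 code can exist. In particular it is not MDS (MDS requires d = n − k + 1 exactly).
Description: the claimed parameters are [13, 9, 8]_2; such a code would be impossible (violates the Singleton bound).


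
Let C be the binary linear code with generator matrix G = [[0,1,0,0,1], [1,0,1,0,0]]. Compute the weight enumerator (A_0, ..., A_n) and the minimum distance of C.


Weight distribution: A_0 = 1, A_2 = 2, A_4 = 1. Minimum distance d = 2.

Enumerate all 2^2 = 4 messages m ∈ F_2^2.
For each, compute codeword c = mG in F_2^5, then tally its weight.
  m = 00 → c = 00000, weight = 0.
  m = 10 → c = 01001, weight = 2.
  m = 01 → c = 10100, weight = 2.
  m = 11 → c = 11101, weight = 4.
Tally weights:
  weight 0: 1 codewords.
  weight 2: 2 codewords.
  weight 4: 1 codewords.
Minimum distance d = smallest w > 0 with A_w > 0 = 2.
Sanity: Σ A_w = 4 = 2^2 = 4 ✓.


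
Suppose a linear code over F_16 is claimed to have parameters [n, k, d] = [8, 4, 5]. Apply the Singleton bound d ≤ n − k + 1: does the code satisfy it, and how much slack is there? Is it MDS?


Singleton RHS = n − k + 1 = 5, slack = 0, bound satisfied, MDS.

Singleton bound: d ≤ n − k + 1.
Here n = 8, k = 4, so n − k + 1 = 5.
Given d = 5, check d ≤ 5: YES.
Slack = (n − k + 1) − d = 0.
The code is MDS (slack = 0).
Description: the claimed parameters are [8, 4, 5]_16; such a code would be MDS (meets Singleton bound).


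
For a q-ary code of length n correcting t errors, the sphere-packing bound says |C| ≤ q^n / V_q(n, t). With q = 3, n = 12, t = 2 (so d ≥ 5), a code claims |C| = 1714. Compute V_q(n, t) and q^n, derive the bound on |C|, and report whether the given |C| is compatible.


V_q(n, t) = 289, q^n = 531441, Hamming bound = 1838, |C| = 1714 ≤ bound (satisfied).

Step 1: Compute V_q(n, t) = Σ_{j=0}^2 C(n, j) (q−1)^j.
  j = 0: C(12,0)·(2)^0 = 1·1 = 1.
  j = 1: C(12,1)·(2)^1 = 12·2 = 24.
  j = 2: C(12,2)·(2)^2 = 66·4 = 264.
  V_q(n, t) = 1 + 24 + 264 = 289.
Step 2: q^n = 3^12 = 531441.
Step 3: Hamming bound ⌊q^n / V_q(n,t)⌋ = ⌊531441/289⌋ = 1838.
Step 4: Compare |C| = 1714 to 1838: satisfied.
The claimed |C| lies below the Hamming bound.


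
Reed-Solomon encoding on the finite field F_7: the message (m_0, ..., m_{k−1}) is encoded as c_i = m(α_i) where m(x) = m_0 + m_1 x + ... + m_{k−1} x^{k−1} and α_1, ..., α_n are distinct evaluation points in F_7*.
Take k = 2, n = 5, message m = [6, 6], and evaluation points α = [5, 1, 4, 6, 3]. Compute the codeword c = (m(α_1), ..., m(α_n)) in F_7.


c = [1, 5, 2, 0, 3]

Message polynomial: m(x) = 6 + 6·x (mod 7).
For each evaluation point α_i, compute m(α_i) mod 7:
  α_1 = 5: Horner steps 6 → 1, so m(5) = 1.
  α_2 = 1: Horner steps 6 → 5, so m(1) = 5.
  α_3 = 4: Horner steps 6 → 2, so m(4) = 2.
  α_4 = 6: Horner steps 6 → 0, so m(6) = 0.
  α_5 = 3: Horner steps 6 → 3, so m(3) = 3.
Codeword c = [1, 5, 2, 0, 3] ∈ F_7^5.


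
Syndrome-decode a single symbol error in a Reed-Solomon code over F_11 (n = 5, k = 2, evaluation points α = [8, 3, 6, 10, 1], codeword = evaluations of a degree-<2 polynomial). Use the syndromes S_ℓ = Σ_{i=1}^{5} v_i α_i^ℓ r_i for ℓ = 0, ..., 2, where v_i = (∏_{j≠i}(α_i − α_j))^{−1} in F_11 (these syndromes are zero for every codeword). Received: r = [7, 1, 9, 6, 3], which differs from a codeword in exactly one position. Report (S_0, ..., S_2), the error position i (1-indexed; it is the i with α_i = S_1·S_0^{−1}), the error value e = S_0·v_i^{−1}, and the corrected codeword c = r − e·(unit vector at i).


S = (5, 6, 5), error at position 4, error magnitude e = 1, c = [7, 1, 9, 5, 3].

Step 1: column multipliers v_i = (∏_{j≠i}(α_i − α_j))^{−1} mod 11.
  i = 1 (α = 8): (8−3)(8−6)(8−10)(8−1) = 5·2·(−2)·7 = −140 ≡ 3, so v_1 = 3^{−1} = 4 (mod 11).
  i = 2 (α = 3): (3−8)(3−6)(3−10)(3−1) = (−5)·(−3)·(−7)·2 = −210 ≡ 10, so v_2 = 10^{−1} = 10 (mod 11).
  i = 3 (α = 6): (6−8)(6−3)(6−10)(6−1) = (−2)·3·(−4)·5 = 120 ≡ 10, so v_3 = 10^{−1} = 10 (mod 11).
  i = 4 (α = 10): (10−8)(10−3)(10−6)(10−1) = 2·7·4·9 = 504 ≡ 9, so v_4 = 9^{−1} = 5 (mod 11).
  i = 5 (α = 1): (1−8)(1−3)(1−6)(1−10) = (−7)·(−2)·(−5)·(−9) = 630 ≡ 3, so v_5 = 3^{−1} = 4 (mod 11).
  v = [4, 10, 10, 5, 4].
Step 2: syndromes of r = [7, 1, 9, 6, 3] (all sums mod 11).
  S_0 = Σ v_i r_i = 4·7 + 10·1 + 10·9 + 5·6 + 4·3 = 170 ≡ 5.
  S_1 = Σ v_i α_i r_i = 4·8·7 + 10·3·1 + 10·6·9 + 5·10·6 + 4·1·3 = 1106 ≡ 6.
  α_i^2 mod 11 = [9, 9, 3, 1, 1].
  S_2 = Σ v_i α_i^2 r_i = 4·9·7 + 10·9·1 + 10·3·9 + 5·1·6 + 4·1·3 = 654 ≡ 5.
  S = (5, 6, 5) ≠ 0, so r is not a codeword (an error is present).
Step 3: locate the error. For a single error e at position i, S_ℓ = v_i·e·α_i^ℓ, so α_err = S_1/S_0.
  S_0^{−1} = 5^{−1} = 9 (mod 11), so α_err = 6·9 = 54 ≡ 10 = α_4. Error position i = 4.
  Consistency check: S_2/S_1 = 5·2 = 10 ≡ 10 = α_err ✓ (single-error assumption holds).
Step 4: error magnitude e = S_0/v_4 = S_0·∏_{j≠4}(α_4 − α_j) = 5·9 = 45 ≡ 1 (mod 11).
Step 5: correct position 4: c_4 = r_4 − e = 6 − 1 ≡ 5 (mod 11). Hence c = [7, 1, 9, 5, 3].
  Check: interpolating c through the α_i gives m(x) = 4 + 10·x (degree < 2) with m(α_i) = c_i for every i, so c is indeed a codeword.


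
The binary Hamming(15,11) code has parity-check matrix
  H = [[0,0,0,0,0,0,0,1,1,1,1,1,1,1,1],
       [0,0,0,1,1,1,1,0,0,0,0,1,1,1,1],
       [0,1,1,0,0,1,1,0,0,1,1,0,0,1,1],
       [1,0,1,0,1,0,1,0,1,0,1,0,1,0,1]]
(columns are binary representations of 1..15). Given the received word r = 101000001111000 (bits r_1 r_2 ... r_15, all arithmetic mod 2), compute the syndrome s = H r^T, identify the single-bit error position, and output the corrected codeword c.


s = (0, 1, 1, 0)^T, error position = 6, corrected codeword c = 101001001111000

Compute s = H r^T mod 2 one row at a time:
  s_1 = 0 + 1 + 1 + 1 + 1 + 0 + 0 + 0 = 4 ≡ 0 (mod 2).
  s_2 = 0 + 0 + 0 + 0 + 1 + 0 + 0 + 0 = 1 ≡ 1 (mod 2).
  s_3 = 0 + 1 + 0 + 0 + 1 + 1 + 0 + 0 = 3 ≡ 1 (mod 2).
  s_4 = 1 + 1 + 0 + 0 + 1 + 1 + 0 + 0 = 4 ≡ 0 (mod 2).
s = (0, 1, 1, 0)^T — this equals column 6 of H (binary 0110), so error is at position 6.
Correct: flip bit 6 of r = 101000001111000 to get c = 101001001111000.


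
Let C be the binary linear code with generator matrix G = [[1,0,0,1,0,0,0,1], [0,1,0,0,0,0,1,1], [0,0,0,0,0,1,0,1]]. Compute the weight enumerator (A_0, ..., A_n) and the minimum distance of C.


Weight distribution: A_0 = 1, A_2 = 1, A_3 = 4, A_4 = 1, A_6 = 1. Minimum distance d = 2.

Enumerate all 2^3 = 8 messages m ∈ F_2^3.
For each, compute codeword c = mG in F_2^8, then tally its weight.
  m = 000 → c = 00000000, weight = 0.
  m = 100 → c = 10010001, weight = 3.
  m = 010 → c = 01000011, weight = 3.
  m = 110 → c = 11010010, weight = 4.
  m = 001 → c = 00000101, weight = 2.
  m = 101 → c = 10010100, weight = 3.
  m = 011 → c = 01000110, weight = 3.
  m = 111 → c = 11010111, weight = 6.
Tally weights:
  weight 0: 1 codewords.
  weight 2: 1 codewords.
  weight 3: 4 codewords.
  weight 4: 1 codewords.
  weight 6: 1 codewords.
Minimum distance d = smallest w > 0 with A_w > 0 = 2.
Sanity: Σ A_w = 8 = 2^3 = 8 ✓.


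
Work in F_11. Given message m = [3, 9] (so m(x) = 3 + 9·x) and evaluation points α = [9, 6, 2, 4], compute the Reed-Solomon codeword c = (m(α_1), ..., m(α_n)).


c = [7, 2, 10, 6]

Message polynomial: m(x) = 3 + 9·x (mod 11).
For each evaluation point α_i, compute m(α_i) mod 11:
  α_1 = 9: Horner steps 9 → 7, so m(9) = 7.
  α_2 = 6: Horner steps 9 → 2, so m(6) = 2.
  α_3 = 2: Horner steps 9 → 10, so m(2) = 10.
  α_4 = 4: Horner steps 9 → 6, so m(4) = 6.
Codeword c = [7, 2, 10, 6] ∈ F_11^4.


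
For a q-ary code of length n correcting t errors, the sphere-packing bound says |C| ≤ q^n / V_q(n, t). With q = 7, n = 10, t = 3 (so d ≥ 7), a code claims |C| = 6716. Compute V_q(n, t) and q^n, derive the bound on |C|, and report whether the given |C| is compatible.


V_q(n, t) = 27601, q^n = 282475249, Hamming bound = 10234, |C| = 6716 ≤ bound (satisfied).

Step 1: Compute V_q(n, t) = Σ_{j=0}^3 C(n, j) (q−1)^j.
  j = 0: C(10,0)·(6)^0 = 1·1 = 1.
  j = 1: C(10,1)·(6)^1 = 10·6 = 60.
  j = 2: C(10,2)·(6)^2 = 45·36 = 1620.
  j = 3: C(10,3)·(6)^3 = 120·216 = 25920.
  V_q(n, t) = 1 + 60 + 1620 + 25920 = 27601.
Step 2: q^n = 7^10 = 282475249.
Step 3: Hamming bound ⌊q^n / V_q(n,t)⌋ = ⌊282475249/27601⌋ = 10234.
Step 4: Compare |C| = 6716 to 10234: satisfied.
The claimed |C| lies below the Hamming bound.


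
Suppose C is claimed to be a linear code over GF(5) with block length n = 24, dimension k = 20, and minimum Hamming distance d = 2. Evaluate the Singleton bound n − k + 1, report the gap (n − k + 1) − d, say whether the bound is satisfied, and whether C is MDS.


Singleton RHS = n − k + 1 = 5, slack = 3, bound satisfied, not MDS.

Singleton bound: d ≤ n − k + 1.
Here n = 24, k = 20, so n − k + 1 = 5.
Given d = 2, check d ≤ 5: YES.
Slack = (n − k + 1) − d = 3.
The code is NOT MDS (slack = 3 > 0).
Description: the claimed parameters are [24, 20, 2]_5; such a code would be non-MDS.


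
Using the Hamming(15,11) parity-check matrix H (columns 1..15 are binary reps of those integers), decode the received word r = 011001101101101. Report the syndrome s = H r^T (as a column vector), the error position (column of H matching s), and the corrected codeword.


s = (1, 1, 0, 1)^T, error position = 13, corrected codeword c = 011001101101001

Compute s = H r^T mod 2 one row at a time:
  s_1 = 0 + 1 + 1 + 0 + 1 + 1 + 0 + 1 = 5 ≡ 1 (mod 2).
  s_2 = 0 + 0 + 1 + 1 + 1 + 1 + 0 + 1 = 5 ≡ 1 (mod 2).
  s_3 = 1 + 1 + 1 + 1 + 1 + 0 + 0 + 1 = 6 ≡ 0 (mod 2).
  s_4 = 0 + 1 + 0 + 1 + 1 + 0 + 1 + 1 = 5 ≡ 1 (mod 2).
s = (1, 1, 0, 1)^T — this equals column 13 of H (binary 1101), so error is at position 13.
Correct: flip bit 13 of r = 011001101101101 to get c = 011001101101001.


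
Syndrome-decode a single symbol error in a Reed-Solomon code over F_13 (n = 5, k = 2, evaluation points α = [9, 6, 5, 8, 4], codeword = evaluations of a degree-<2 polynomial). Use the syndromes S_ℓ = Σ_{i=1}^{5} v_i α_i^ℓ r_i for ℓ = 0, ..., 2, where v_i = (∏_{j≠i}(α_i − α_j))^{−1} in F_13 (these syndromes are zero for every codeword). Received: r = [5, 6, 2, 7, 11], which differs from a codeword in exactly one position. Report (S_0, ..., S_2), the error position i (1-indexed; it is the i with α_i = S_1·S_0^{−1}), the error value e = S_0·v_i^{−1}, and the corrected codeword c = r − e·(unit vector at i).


S = (3, 11, 10), error at position 4, error magnitude e = 6, c = [5, 6, 2, 1, 11].

Step 1: column multipliers v_i = (∏_{j≠i}(α_i − α_j))^{−1} mod 13.
  i = 1 (α = 9): (9−6)(9−5)(9−8)(9−4) = 3·4·1·5 = 60 ≡ 8, so v_1 = 8^{−1} = 5 (mod 13).
  i = 2 (α = 6): (6−9)(6−5)(6−8)(6−4) = (−3)·1·(−2)·2 = 12 ≡ 12, so v_2 = 12^{−1} = 12 (mod 13).
  i = 3 (α = 5): (5−9)(5−6)(5−8)(5−4) = (−4)·(−1)·(−3)·1 = −12 ≡ 1, so v_3 = 1^{−1} = 1 (mod 13).
  i = 4 (α = 8): (8−9)(8−6)(8−5)(8−4) = (−1)·2·3·4 = −24 ≡ 2, so v_4 = 2^{−1} = 7 (mod 13).
  i = 5 (α = 4): (4−9)(4−6)(4−5)(4−8) = (−5)·(−2)·(−1)·(−4) = 40 ≡ 1, so v_5 = 1^{−1} = 1 (mod 13).
  v = [5, 12, 1, 7, 1].
Step 2: syndromes of r = [5, 6, 2, 7, 11] (all sums mod 13).
  S_0 = Σ v_i r_i = 5·5 + 12·6 + 1·2 + 7·7 + 1·11 = 159 ≡ 3.
  S_1 = Σ v_i α_i r_i = 5·9·5 + 12·6·6 + 1·5·2 + 7·8·7 + 1·4·11 = 1103 ≡ 11.
  α_i^2 mod 13 = [3, 10, 12, 12, 3].
  S_2 = Σ v_i α_i^2 r_i = 5·3·5 + 12·10·6 + 1·12·2 + 7·12·7 + 1·3·11 = 1440 ≡ 10.
  S = (3, 11, 10) ≠ 0, so r is not a codeword (an error is present).
Step 3: locate the error. For a single error e at position i, S_ℓ = v_i·e·α_i^ℓ, so α_err = S_1/S_0.
  S_0^{−1} = 3^{−1} = 9 (mod 13), so α_err = 11·9 = 99 ≡ 8 = α_4. Error position i = 4.
  Consistency check: S_2/S_1 = 10·6 = 60 ≡ 8 = α_err ✓ (single-error assumption holds).
Step 4: error magnitude e = S_0/v_4 = S_0·∏_{j≠4}(α_4 − α_j) = 3·2 = 6 ≡ 6 (mod 13).
Step 5: correct position 4: c_4 = r_4 − e = 7 − 6 ≡ 1 (mod 13). Hence c = [5, 6, 2, 1, 11].
  Check: interpolating c through the α_i gives m(x) = 8 + 4·x (degree < 2) with m(α_i) = c_i for every i, so c is indeed a codeword.


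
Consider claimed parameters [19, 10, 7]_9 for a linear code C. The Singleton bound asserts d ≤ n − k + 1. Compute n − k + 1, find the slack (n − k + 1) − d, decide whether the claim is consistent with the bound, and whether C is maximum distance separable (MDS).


Singleton RHS = n − k + 1 = 10, slack = 3, bound satisfied, not MDS.

Singleton bound: d ≤ n − k + 1.
Here n = 19, k = 10, so n − k + 1 = 10.
Given d = 7, check d ≤ 10: YES.
Slack = (n − k + 1) − d = 3.
The code is NOT MDS (slack = 3 > 0).
Description: the claimed parameters are [19, 10, 7]_9; such a code would be non-MDS.


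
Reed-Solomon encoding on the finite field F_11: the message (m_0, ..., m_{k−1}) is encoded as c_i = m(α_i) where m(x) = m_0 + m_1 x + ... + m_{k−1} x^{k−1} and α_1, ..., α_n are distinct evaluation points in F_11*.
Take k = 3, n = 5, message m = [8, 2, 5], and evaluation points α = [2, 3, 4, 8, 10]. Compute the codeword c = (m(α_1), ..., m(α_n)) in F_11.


c = [10, 4, 8, 3, 0]

Message polynomial: m(x) = 8 + 2·x + 5·x^2 (mod 11).
For each evaluation point α_i, compute m(α_i) mod 11:
  α_1 = 2: Horner steps 5 → 1 → 10, so m(2) = 10.
  α_2 = 3: Horner steps 5 → 6 → 4, so m(3) = 4.
  α_3 = 4: Horner steps 5 → 0 → 8, so m(4) = 8.
  α_4 = 8: Horner steps 5 → 9 → 3, so m(8) = 3.
  α_5 = 10: Horner steps 5 → 8 → 0, so m(10) = 0.
Codeword c = [10, 4, 8, 3, 0] ∈ F_11^5.


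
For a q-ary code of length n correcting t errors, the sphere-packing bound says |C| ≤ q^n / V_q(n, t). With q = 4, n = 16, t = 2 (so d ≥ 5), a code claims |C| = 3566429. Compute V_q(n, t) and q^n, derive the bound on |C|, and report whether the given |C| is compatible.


V_q(n, t) = 1129, q^n = 4294967296, Hamming bound = 3804222, |C| = 3566429 ≤ bound (satisfied).

Step 1: Compute V_q(n, t) = Σ_{j=0}^2 C(n, j) (q−1)^j.
  j = 0: C(16,0)·(3)^0 = 1·1 = 1.
  j = 1: C(16,1)·(3)^1 = 16·3 = 48.
  j = 2: C(16,2)·(3)^2 = 120·9 = 1080.
  V_q(n, t) = 1 + 48 + 1080 = 1129.
Step 2: q^n = 4^16 = 4294967296.
Step 3: Hamming bound ⌊q^n / V_q(n,t)⌋ = ⌊4294967296/1129⌋ = 3804222.
Step 4: Compare |C| = 3566429 to 3804222: satisfied.
The claimed |C| lies below the Hamming bound.


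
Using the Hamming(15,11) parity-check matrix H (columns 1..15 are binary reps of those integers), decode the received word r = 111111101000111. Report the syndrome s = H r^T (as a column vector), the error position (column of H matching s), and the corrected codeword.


s = (0, 1, 0, 1)^T, error position = 5, corrected codeword c = 111101101000111

Compute s = H r^T mod 2 one row at a time:
  s_1 = 0 + 1 + 0 + 0 + 0 + 1 + 1 + 1 = 4 ≡ 0 (mod 2).
  s_2 = 1 + 1 + 1 + 1 + 0 + 1 + 1 + 1 = 7 ≡ 1 (mod 2).
  s_3 = 1 + 1 + 1 + 1 + 0 + 0 + 1 + 1 = 6 ≡ 0 (mod 2).
  s_4 = 1 + 1 + 1 + 1 + 1 + 0 + 1 + 1 = 7 ≡ 1 (mod 2).
s = (0, 1, 0, 1)^T — this equals column 5 of H (binary 0101), so error is at position 5.
Correct: flip bit 5 of r = 111111101000111 to get c = 111101101000111.


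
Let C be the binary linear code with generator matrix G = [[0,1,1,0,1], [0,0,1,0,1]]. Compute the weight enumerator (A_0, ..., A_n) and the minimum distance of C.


Weight distribution: A_0 = 1, A_1 = 1, A_2 = 1, A_3 = 1. Minimum distance d = 1.

Enumerate all 2^2 = 4 messages m ∈ F_2^2.
For each, compute codeword c = mG in F_2^5, then tally its weight.
  m = 00 → c = 00000, weight = 0.
  m = 10 → c = 01101, weight = 3.
  m = 01 → c = 00101, weight = 2.
  m = 11 → c = 01000, weight = 1.
Tally weights:
  weight 0: 1 codewords.
  weight 1: 1 codewords.
  weight 2: 1 codewords.
  weight 3: 1 codewords.
Minimum distance d = smallest w > 0 with A_w > 0 = 1.
Sanity: Σ A_w = 4 = 2^2 = 4 ✓.


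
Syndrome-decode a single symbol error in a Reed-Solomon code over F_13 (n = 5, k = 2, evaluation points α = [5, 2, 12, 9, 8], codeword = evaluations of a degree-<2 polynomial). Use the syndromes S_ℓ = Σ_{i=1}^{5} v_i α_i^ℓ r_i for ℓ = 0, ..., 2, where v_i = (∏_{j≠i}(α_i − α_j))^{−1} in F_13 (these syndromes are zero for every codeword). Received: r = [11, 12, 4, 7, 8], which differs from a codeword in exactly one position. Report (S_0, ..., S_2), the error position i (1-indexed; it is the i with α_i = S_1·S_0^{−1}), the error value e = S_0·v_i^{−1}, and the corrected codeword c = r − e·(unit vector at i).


S = (2, 4, 8), error at position 2, error magnitude e = 11, c = [11, 1, 4, 7, 8].

Step 1: column multipliers v_i = (∏_{j≠i}(α_i − α_j))^{−1} mod 13.
  i = 1 (α = 5): (5−2)(5−12)(5−9)(5−8) = 3·(−7)·(−4)·(−3) = −252 ≡ 8, so v_1 = 8^{−1} = 5 (mod 13).
  i = 2 (α = 2): (2−5)(2−12)(2−9)(2−8) = (−3)·(−10)·(−7)·(−6) = 1260 ≡ 12, so v_2 = 12^{−1} = 12 (mod 13).
  i = 3 (α = 12): (12−5)(12−2)(12−9)(12−8) = 7·10·3·4 = 840 ≡ 8, so v_3 = 8^{−1} = 5 (mod 13).
  i = 4 (α = 9): (9−5)(9−2)(9−12)(9−8) = 4·7·(−3)·1 = −84 ≡ 7, so v_4 = 7^{−1} = 2 (mod 13).
  i = 5 (α = 8): (8−5)(8−2)(8−12)(8−9) = 3·6·(−4)·(−1) = 72 ≡ 7, so v_5 = 7^{−1} = 2 (mod 13).
  v = [5, 12, 5, 2, 2].
Step 2: syndromes of r = [11, 12, 4, 7, 8] (all sums mod 13).
  S_0 = Σ v_i r_i = 5·11 + 12·12 + 5·4 + 2·7 + 2·8 = 249 ≡ 2.
  S_1 = Σ v_i α_i r_i = 5·5·11 + 12·2·12 + 5·12·4 + 2·9·7 + 2·8·8 = 1057 ≡ 4.
  α_i^2 mod 13 = [12, 4, 1, 3, 12].
  S_2 = Σ v_i α_i^2 r_i = 5·12·11 + 12·4·12 + 5·1·4 + 2·3·7 + 2·12·8 = 1490 ≡ 8.
  S = (2, 4, 8) ≠ 0, so r is not a codeword (an error is present).
Step 3: locate the error. For a single error e at position i, S_ℓ = v_i·e·α_i^ℓ, so α_err = S_1/S_0.
  S_0^{−1} = 2^{−1} = 7 (mod 13), so α_err = 4·7 = 28 ≡ 2 = α_2. Error position i = 2.
  Consistency check: S_2/S_1 = 8·10 = 80 ≡ 2 = α_err ✓ (single-error assumption holds).
Step 4: error magnitude e = S_0/v_2 = S_0·∏_{j≠2}(α_2 − α_j) = 2·12 = 24 ≡ 11 (mod 13).
Step 5: correct position 2: c_2 = r_2 − e = 12 − 11 ≡ 1 (mod 13). Hence c = [11, 1, 4, 7, 8].
  Check: interpolating c through the α_i gives m(x) = 3 + 12·x (degree < 2) with m(α_i) = c_i for every i, so c is indeed a codeword.


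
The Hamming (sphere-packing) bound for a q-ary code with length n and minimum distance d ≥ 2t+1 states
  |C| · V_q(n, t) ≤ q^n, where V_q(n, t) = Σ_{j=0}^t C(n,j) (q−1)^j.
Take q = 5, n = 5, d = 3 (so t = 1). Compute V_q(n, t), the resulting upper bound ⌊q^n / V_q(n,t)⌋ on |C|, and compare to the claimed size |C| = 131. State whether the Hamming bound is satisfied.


V_q(n, t) = 21, q^n = 3125, Hamming bound = 148, |C| = 131 ≤ bound (satisfied).

Step 1: Compute V_q(n, t) = Σ_{j=0}^1 C(n, j) (q−1)^j.
  j = 0: C(5,0)·(4)^0 = 1·1 = 1.
  j = 1: C(5,1)·(4)^1 = 5·4 = 20.
  V_q(n, t) = 1 + 20 = 21.
Step 2: q^n = 5^5 = 3125.
Step 3: Hamming bound ⌊q^n / V_q(n,t)⌋ = ⌊3125/21⌋ = 148.
Step 4: Compare |C| = 131 to 148: satisfied.
The claimed |C| lies below the Hamming bound.


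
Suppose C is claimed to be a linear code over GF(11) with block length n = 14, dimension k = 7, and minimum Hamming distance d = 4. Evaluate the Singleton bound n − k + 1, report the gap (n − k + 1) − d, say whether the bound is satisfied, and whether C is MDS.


Singleton RHS = n − k + 1 = 8, slack = 4, bound satisfied, not MDS.

Singleton bound: d ≤ n − k + 1.
Here n = 14, k = 7, so n − k + 1 = 8.
Given d = 4, check d ≤ 8: YES.
Slack = (n − k + 1) − d = 4.
The code is NOT MDS (slack = 4 > 0).
Description: the claimed parameters are [14, 7, 4]_11; such a code would be non-MDS.


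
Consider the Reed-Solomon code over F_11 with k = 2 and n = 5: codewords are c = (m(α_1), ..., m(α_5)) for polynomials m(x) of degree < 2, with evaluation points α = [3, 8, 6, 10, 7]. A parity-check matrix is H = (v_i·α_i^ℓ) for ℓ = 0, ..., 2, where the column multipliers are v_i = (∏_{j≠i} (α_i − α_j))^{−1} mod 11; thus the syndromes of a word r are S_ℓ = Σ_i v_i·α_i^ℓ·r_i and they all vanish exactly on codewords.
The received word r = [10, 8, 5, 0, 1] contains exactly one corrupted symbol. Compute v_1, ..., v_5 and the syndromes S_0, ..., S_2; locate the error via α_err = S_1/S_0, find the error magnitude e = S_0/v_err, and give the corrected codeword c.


S = (2, 6, 7), error at position 1, error magnitude e = 4, c = [6, 8, 5, 0, 1].

Step 1: column multipliers v_i = (∏_{j≠i}(α_i − α_j))^{−1} mod 11.
  i = 1 (α = 3): (3−8)(3−6)(3−10)(3−7) = (−5)·(−3)·(−7)·(−4) = 420 ≡ 2, so v_1 = 2^{−1} = 6 (mod 11).
  i = 2 (α = 8): (8−3)(8−6)(8−10)(8−7) = 5·2·(−2)·1 = −20 ≡ 2, so v_2 = 2^{−1} = 6 (mod 11).
  i = 3 (α = 6): (6−3)(6−8)(6−10)(6−7) = 3·(−2)·(−4)·(−1) = −24 ≡ 9, so v_3 = 9^{−1} = 5 (mod 11).
  i = 4 (α = 10): (10−3)(10−8)(10−6)(10−7) = 7·2·4·3 = 168 ≡ 3, so v_4 = 3^{−1} = 4 (mod 11).
  i = 5 (α = 7): (7−3)(7−8)(7−6)(7−10) = 4·(−1)·1·(−3) = 12 ≡ 1, so v_5 = 1^{−1} = 1 (mod 11).
  v = [6, 6, 5, 4, 1].
Step 2: syndromes of r = [10, 8, 5, 0, 1] (all sums mod 11).
  S_0 = Σ v_i r_i = 6·10 + 6·8 + 5·5 + 4·0 + 1·1 = 134 ≡ 2.
  S_1 = Σ v_i α_i r_i = 6·3·10 + 6·8·8 + 5·6·5 + 4·10·0 + 1·7·1 = 721 ≡ 6.
  α_i^2 mod 11 = [9, 9, 3, 1, 5].
  S_2 = Σ v_i α_i^2 r_i = 6·9·10 + 6·9·8 + 5·3·5 + 4·1·0 + 1·5·1 = 1052 ≡ 7.
  S = (2, 6, 7) ≠ 0, so r is not a codeword (an error is present).
Step 3: locate the error. For a single error e at position i, S_ℓ = v_i·e·α_i^ℓ, so α_err = S_1/S_0.
  S_0^{−1} = 2^{−1} = 6 (mod 11), so α_err = 6·6 = 36 ≡ 3 = α_1. Error position i = 1.
  Consistency check: S_2/S_1 = 7·2 = 14 ≡ 3 = α_err ✓ (single-error assumption holds).
Step 4: error magnitude e = S_0/v_1 = S_0·∏_{j≠1}(α_1 − α_j) = 2·2 = 4 ≡ 4 (mod 11).
Step 5: correct position 1: c_1 = r_1 − e = 10 − 4 ≡ 6 (mod 11). Hence c = [6, 8, 5, 0, 1].
  Check: interpolating c through the α_i gives m(x) = 7 + 7·x (degree < 2) with m(α_i) = c_i for every i, so c is indeed a codeword.


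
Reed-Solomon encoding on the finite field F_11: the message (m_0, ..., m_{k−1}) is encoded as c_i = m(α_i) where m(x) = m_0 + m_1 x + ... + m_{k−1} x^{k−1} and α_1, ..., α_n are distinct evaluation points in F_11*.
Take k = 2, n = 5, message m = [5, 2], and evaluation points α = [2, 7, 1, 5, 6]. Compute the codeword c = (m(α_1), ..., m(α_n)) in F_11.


c = [9, 8, 7, 4, 6]

Message polynomial: m(x) = 5 + 2·x (mod 11).
For each evaluation point α_i, compute m(α_i) mod 11:
  α_1 = 2: Horner steps 2 → 9, so m(2) = 9.
  α_2 = 7: Horner steps 2 → 8, so m(7) = 8.
  α_3 = 1: Horner steps 2 → 7, so m(1) = 7.
  α_4 = 5: Horner steps 2 → 4, so m(5) = 4.
  α_5 = 6: Horner steps 2 → 6, so m(6) = 6.
Codeword c = [9, 8, 7, 4, 6] ∈ F_11^5.


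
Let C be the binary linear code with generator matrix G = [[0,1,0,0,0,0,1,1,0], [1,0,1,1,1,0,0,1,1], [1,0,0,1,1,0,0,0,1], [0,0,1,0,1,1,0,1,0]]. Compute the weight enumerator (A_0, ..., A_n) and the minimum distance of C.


Weight distribution: A_0 = 1, A_2 = 2, A_3 = 2, A_4 = 3, A_5 = 2, A_6 = 2, A_7 = 4. Minimum distance d = 2.

Enumerate all 2^4 = 16 messages m ∈ F_2^4.
For each, compute codeword c = mG in F_2^9, then tally its weight.
  m = 0000 → c = 000000000, weight = 0.
  m = 1000 → c = 010000110, weight = 3.
  m = 0100 → c = 101110011, weight = 6.
  m = 1100 → c = 111110101, weight = 7.
  m = 0010 → c = 100110001, weight = 4.
  m = 1010 → c = 110110111, weight = 7.
  m = 0110 → c = 001000010, weight = 2.
  m = 1110 → c = 011000100, weight = 3.
  m = 0001 → c = 001011010, weight = 4.
  m = 1001 → c = 011011100, weight = 5.
  m = 0101 → c = 100101001, weight = 4.
  m = 1101 → c = 110101111, weight = 7.
  m = 0011 → c = 101101011, weight = 6.
  m = 1011 → c = 111101101, weight = 7.
  m = 0111 → c = 000011000, weight = 2.
  m = 1111 → c = 010011110, weight = 5.
Tally weights:
  weight 0: 1 codewords.
  weight 2: 2 codewords.
  weight 3: 2 codewords.
  weight 4: 3 codewords.
  weight 5: 2 codewords.
  weight 6: 2 codewords.
  weight 7: 4 codewords.
Minimum distance d = smallest w > 0 with A_w > 0 = 2.
Sanity: Σ A_w = 16 = 2^4 = 16 ✓.


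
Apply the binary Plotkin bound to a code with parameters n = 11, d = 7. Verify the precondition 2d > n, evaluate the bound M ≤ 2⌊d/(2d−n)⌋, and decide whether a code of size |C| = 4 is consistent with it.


Plotkin bound M ≤ 4; given |C| = 4 ≤ bound (satisfied).

Check applicability: 2d = 14, n = 11.
2d − n = 3 > 0, so Plotkin applies.
Compute d/(2d−n) = 7/3 ≈ 2.3333.
⌊d/(2d−n)⌋ = 2.
Plotkin bound: M ≤ 2·2 = 4.
Given |C| = 4, check: satisfied.
This |C| is at the Plotkin bound.


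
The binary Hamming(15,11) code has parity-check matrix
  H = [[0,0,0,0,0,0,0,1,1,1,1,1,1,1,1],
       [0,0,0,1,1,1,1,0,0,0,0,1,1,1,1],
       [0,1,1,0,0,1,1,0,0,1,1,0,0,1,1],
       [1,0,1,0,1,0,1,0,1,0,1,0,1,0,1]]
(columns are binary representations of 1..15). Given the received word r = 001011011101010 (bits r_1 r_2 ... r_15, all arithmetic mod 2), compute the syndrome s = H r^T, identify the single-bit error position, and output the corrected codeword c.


s = (1, 0, 0, 1)^T, error position = 9, corrected codeword c = 001011010101010

Compute s = H r^T mod 2 one row at a time:
  s_1 = 1 + 1 + 1 + 0 + 1 + 0 + 1 + 0 = 5 ≡ 1 (mod 2).
  s_2 = 0 + 1 + 1 + 0 + 1 + 0 + 1 + 0 = 4 ≡ 0 (mod 2).
  s_3 = 0 + 1 + 1 + 0 + 1 + 0 + 1 + 0 = 4 ≡ 0 (mod 2).
  s_4 = 0 + 1 + 1 + 0 + 1 + 0 + 0 + 0 = 3 ≡ 1 (mod 2).
s = (1, 0, 0, 1)^T — this equals column 9 of H (binary 1001), so error is at position 9.
Correct: flip bit 9 of r = 001011011101010 to get c = 001011010101010.


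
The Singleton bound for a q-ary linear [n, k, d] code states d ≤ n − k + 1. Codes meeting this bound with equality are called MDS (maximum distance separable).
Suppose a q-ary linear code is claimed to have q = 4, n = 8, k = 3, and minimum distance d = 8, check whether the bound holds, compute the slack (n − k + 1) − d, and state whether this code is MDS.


Singleton RHS = n − k + 1 = 6, slack = -2, bound violated (no such code; not MDS).

Singleton bound: d ≤ n − k + 1.
Here n = 8, k = 3, so n − k + 1 = 6.
Given d = 8, check d ≤ 6: NO.
Slack = (n − k + 1) − d = -2.
The slack is negative: d = 8 exceeds n − k + 1 = 6 by 2, so the Singleton bound is violated and no linear [8, 3, 8]_4 code can exist. In particular it is not MDS (MDS requires d = n − k + 1 exactly).
Description: the claimed parameters are [8, 3, 8]_4; such a code would be impossible (violates the Singleton bound).


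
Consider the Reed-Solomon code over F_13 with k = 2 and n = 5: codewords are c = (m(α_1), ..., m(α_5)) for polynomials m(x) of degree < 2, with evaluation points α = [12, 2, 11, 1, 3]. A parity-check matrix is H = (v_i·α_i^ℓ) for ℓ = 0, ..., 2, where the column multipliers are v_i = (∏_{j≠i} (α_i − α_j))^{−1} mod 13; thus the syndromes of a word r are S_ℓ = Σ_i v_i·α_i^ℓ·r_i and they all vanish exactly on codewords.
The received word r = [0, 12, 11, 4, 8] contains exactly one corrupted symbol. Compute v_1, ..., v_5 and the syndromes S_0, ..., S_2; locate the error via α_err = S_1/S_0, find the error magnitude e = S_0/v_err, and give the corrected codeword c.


S = (6, 12, 11), error at position 2, error magnitude e = 6, c = [0, 6, 11, 4, 8].

Step 1: column multipliers v_i = (∏_{j≠i}(α_i − α_j))^{−1} mod 13.
  i = 1 (α = 12): (12−2)(12−11)(12−1)(12−3) = 10·1·11·9 = 990 ≡ 2, so v_1 = 2^{−1} = 7 (mod 13).
  i = 2 (α = 2): (2−12)(2−11)(2−1)(2−3) = (−10)·(−9)·1·(−1) = −90 ≡ 1, so v_2 = 1^{−1} = 1 (mod 13).
  i = 3 (α = 11): (11−12)(11−2)(11−1)(11−3) = (−1)·9·10·8 = −720 ≡ 8, so v_3 = 8^{−1} = 5 (mod 13).
  i = 4 (α = 1): (1−12)(1−2)(1−11)(1−3) = (−11)·(−1)·(−10)·(−2) = 220 ≡ 12, so v_4 = 12^{−1} = 12 (mod 13).
  i = 5 (α = 3): (3−12)(3−2)(3−11)(3−1) = (−9)·1·(−8)·2 = 144 ≡ 1, so v_5 = 1^{−1} = 1 (mod 13).
  v = [7, 1, 5, 12, 1].
Step 2: syndromes of r = [0, 12, 11, 4, 8] (all sums mod 13).
  S_0 = Σ v_i r_i = 7·0 + 1·12 + 5·11 + 12·4 + 1·8 = 123 ≡ 6.
  S_1 = Σ v_i α_i r_i = 7·12·0 + 1·2·12 + 5·11·11 + 12·1·4 + 1·3·8 = 701 ≡ 12.
  α_i^2 mod 13 = [1, 4, 4, 1, 9].
  S_2 = Σ v_i α_i^2 r_i = 7·1·0 + 1·4·12 + 5·4·11 + 12·1·4 + 1·9·8 = 388 ≡ 11.
  S = (6, 12, 11) ≠ 0, so r is not a codeword (an error is present).
Step 3: locate the error. For a single error e at position i, S_ℓ = v_i·e·α_i^ℓ, so α_err = S_1/S_0.
  S_0^{−1} = 6^{−1} = 11 (mod 13), so α_err = 12·11 = 132 ≡ 2 = α_2. Error position i = 2.
  Consistency check: S_2/S_1 = 11·12 = 132 ≡ 2 = α_err ✓ (single-error assumption holds).
Step 4: error magnitude e = S_0/v_2 = S_0·∏_{j≠2}(α_2 − α_j) = 6·1 = 6 ≡ 6 (mod 13).
Step 5: correct position 2: c_2 = r_2 − e = 12 − 6 ≡ 6 (mod 13). Hence c = [0, 6, 11, 4, 8].
  Check: interpolating c through the α_i gives m(x) = 2 + 2·x (degree < 2) with m(α_i) = c_i for every i, so c is indeed a codeword.


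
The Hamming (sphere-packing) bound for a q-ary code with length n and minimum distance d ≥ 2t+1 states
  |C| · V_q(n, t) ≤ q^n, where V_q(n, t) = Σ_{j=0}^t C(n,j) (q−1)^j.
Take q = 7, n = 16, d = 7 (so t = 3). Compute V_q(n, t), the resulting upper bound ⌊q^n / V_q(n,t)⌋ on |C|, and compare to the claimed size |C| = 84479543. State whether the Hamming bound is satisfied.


V_q(n, t) = 125377, q^n = 33232930569601, Hamming bound = 265064011, |C| = 84479543 ≤ bound (satisfied).

Step 1: Compute V_q(n, t) = Σ_{j=0}^3 C(n, j) (q−1)^j.
  j = 0: C(16,0)·(6)^0 = 1·1 = 1.
  j = 1: C(16,1)·(6)^1 = 16·6 = 96.
  j = 2: C(16,2)·(6)^2 = 120·36 = 4320.
  j = 3: C(16,3)·(6)^3 = 560·216 = 120960.
  V_q(n, t) = 1 + 96 + 4320 + 120960 = 125377.
Step 2: q^n = 7^16 = 33232930569601.
Step 3: Hamming bound ⌊q^n / V_q(n,t)⌋ = ⌊33232930569601/125377⌋ = 265064011.
Step 4: Compare |C| = 84479543 to 265064011: satisfied.
The claimed |C| lies below the Hamming bound.


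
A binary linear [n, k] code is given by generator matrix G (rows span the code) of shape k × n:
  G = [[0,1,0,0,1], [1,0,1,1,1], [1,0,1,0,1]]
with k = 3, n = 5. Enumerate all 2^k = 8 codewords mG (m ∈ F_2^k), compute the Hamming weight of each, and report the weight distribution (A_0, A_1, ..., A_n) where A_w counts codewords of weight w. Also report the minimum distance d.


Weight distribution: A_0 = 1, A_1 = 1, A_2 = 1, A_3 = 3, A_4 = 2. Minimum distance d = 1.

Enumerate all 2^3 = 8 messages m ∈ F_2^3.
For each, compute codeword c = mG in F_2^5, then tally its weight.
  m = 000 → c = 00000, weight = 0.
  m = 100 → c = 01001, weight = 2.
  m = 010 → c = 10111, weight = 4.
  m = 110 → c = 11110, weight = 4.
  m = 001 → c = 10101, weight = 3.
  m = 101 → c = 11100, weight = 3.
  m = 011 → c = 00010, weight = 1.
  m = 111 → c = 01011, weight = 3.
Tally weights:
  weight 0: 1 codewords.
  weight 1: 1 codewords.
  weight 2: 1 codewords.
  weight 3: 3 codewords.
  weight 4: 2 codewords.
Minimum distance d = smallest w > 0 with A_w > 0 = 1.
Sanity: Σ A_w = 8 = 2^3 = 8 ✓.


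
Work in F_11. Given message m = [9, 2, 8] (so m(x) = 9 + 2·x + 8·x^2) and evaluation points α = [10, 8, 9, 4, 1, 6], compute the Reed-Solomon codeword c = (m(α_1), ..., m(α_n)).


c = [4, 9, 4, 2, 8, 1]

Message polynomial: m(x) = 9 + 2·x + 8·x^2 (mod 11).
For each evaluation point α_i, compute m(α_i) mod 11:
  α_1 = 10: Horner steps 8 → 5 → 4, so m(10) = 4.
  α_2 = 8: Horner steps 8 → 0 → 9, so m(8) = 9.
  α_3 = 9: Horner steps 8 → 8 → 4, so m(9) = 4.
  α_4 = 4: Horner steps 8 → 1 → 2, so m(4) = 2.
  α_5 = 1: Horner steps 8 → 10 → 8, so m(1) = 8.
  α_6 = 6: Horner steps 8 → 6 → 1, so m(6) = 1.
Codeword c = [4, 9, 4, 2, 8, 1] ∈ F_11^6.


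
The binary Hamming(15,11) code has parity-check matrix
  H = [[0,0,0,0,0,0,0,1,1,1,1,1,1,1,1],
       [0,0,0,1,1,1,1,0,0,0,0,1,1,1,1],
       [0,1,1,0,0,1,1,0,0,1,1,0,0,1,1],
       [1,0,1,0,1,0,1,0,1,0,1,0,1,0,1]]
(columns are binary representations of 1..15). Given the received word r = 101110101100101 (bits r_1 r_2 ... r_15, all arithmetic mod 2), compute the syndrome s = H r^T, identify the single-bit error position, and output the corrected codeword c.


s = (0, 1, 0, 1)^T, error position = 5, corrected codeword c = 101100101100101

Compute s = H r^T mod 2 one row at a time:
  s_1 = 0 + 1 + 1 + 0 + 0 + 1 + 0 + 1 = 4 ≡ 0 (mod 2).
  s_2 = 1 + 1 + 0 + 1 + 0 + 1 + 0 + 1 = 5 ≡ 1 (mod 2).
  s_3 = 0 + 1 + 0 + 1 + 1 + 0 + 0 + 1 = 4 ≡ 0 (mod 2).
  s_4 = 1 + 1 + 1 + 1 + 1 + 0 + 1 + 1 = 7 ≡ 1 (mod 2).
s = (0, 1, 0, 1)^T — this equals column 5 of H (binary 0101), so error is at position 5.
Correct: flip bit 5 of r = 101110101100101 to get c = 101100101100101.


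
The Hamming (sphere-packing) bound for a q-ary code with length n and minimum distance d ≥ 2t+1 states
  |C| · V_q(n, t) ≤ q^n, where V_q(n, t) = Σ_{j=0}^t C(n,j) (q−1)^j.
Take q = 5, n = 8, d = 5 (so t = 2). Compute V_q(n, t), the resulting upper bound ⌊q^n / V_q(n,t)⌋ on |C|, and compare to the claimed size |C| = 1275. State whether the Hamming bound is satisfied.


V_q(n, t) = 481, q^n = 390625, Hamming bound = 812, |C| = 1275 > bound (violated).

Step 1: Compute V_q(n, t) = Σ_{j=0}^2 C(n, j) (q−1)^j.
  j = 0: C(8,0)·(4)^0 = 1·1 = 1.
  j = 1: C(8,1)·(4)^1 = 8·4 = 32.
  j = 2: C(8,2)·(4)^2 = 28·16 = 448.
  V_q(n, t) = 1 + 32 + 448 = 481.
Step 2: q^n = 5^8 = 390625.
Step 3: Hamming bound ⌊q^n / V_q(n,t)⌋ = ⌊390625/481⌋ = 812.
Step 4: Compare |C| = 1275 to 812: violated.
The claimed |C| lies above the Hamming bound, so no 5-ary code of length 8 with d ≥ 5 can have 1275 codewords.


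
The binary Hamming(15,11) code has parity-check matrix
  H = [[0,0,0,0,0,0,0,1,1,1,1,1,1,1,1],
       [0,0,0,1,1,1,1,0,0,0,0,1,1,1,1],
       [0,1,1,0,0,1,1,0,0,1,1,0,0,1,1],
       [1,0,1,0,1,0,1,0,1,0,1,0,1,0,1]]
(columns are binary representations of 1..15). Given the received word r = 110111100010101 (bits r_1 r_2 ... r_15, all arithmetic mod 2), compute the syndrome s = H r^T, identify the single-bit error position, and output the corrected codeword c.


s = (1, 0, 1, 0)^T, error position = 10, corrected codeword c = 110111100110101

Compute s = H r^T mod 2 one row at a time:
  s_1 = 0 + 0 + 0 + 1 + 0 + 1 + 0 + 1 = 3 ≡ 1 (mod 2).
  s_2 = 1 + 1 + 1 + 1 + 0 + 1 + 0 + 1 = 6 ≡ 0 (mod 2).
  s_3 = 1 + 0 + 1 + 1 + 0 + 1 + 0 + 1 = 5 ≡ 1 (mod 2).
  s_4 = 1 + 0 + 1 + 1 + 0 + 1 + 1 + 1 = 6 ≡ 0 (mod 2).
s = (1, 0, 1, 0)^T — this equals column 10 of H (binary 1010), so error is at position 10.
Correct: flip bit 10 of r = 110111100010101 to get c = 110111100110101.


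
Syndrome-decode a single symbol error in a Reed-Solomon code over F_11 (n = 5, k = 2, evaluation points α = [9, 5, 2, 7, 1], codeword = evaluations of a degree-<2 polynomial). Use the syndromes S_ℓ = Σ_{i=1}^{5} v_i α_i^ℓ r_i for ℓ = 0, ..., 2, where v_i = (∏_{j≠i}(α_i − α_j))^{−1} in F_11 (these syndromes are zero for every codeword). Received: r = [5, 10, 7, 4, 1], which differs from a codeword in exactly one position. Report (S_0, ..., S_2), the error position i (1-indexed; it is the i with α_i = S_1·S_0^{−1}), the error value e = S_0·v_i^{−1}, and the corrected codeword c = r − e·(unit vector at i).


S = (5, 3, 4), error at position 2, error magnitude e = 7, c = [5, 3, 7, 4, 1].

Step 1: column multipliers v_i = (∏_{j≠i}(α_i − α_j))^{−1} mod 11.
  i = 1 (α = 9): (9−5)(9−2)(9−7)(9−1) = 4·7·2·8 = 448 ≡ 8, so v_1 = 8^{−1} = 7 (mod 11).
  i = 2 (α = 5): (5−9)(5−2)(5−7)(5−1) = (−4)·3·(−2)·4 = 96 ≡ 8, so v_2 = 8^{−1} = 7 (mod 11).
  i = 3 (α = 2): (2−9)(2−5)(2−7)(2−1) = (−7)·(−3)·(−5)·1 = −105 ≡ 5, so v_3 = 5^{−1} = 9 (mod 11).
  i = 4 (α = 7): (7−9)(7−5)(7−2)(7−1) = (−2)·2·5·6 = −120 ≡ 1, so v_4 = 1^{−1} = 1 (mod 11).
  i = 5 (α = 1): (1−9)(1−5)(1−2)(1−7) = (−8)·(−4)·(−1)·(−6) = 192 ≡ 5, so v_5 = 5^{−1} = 9 (mod 11).
  v = [7, 7, 9, 1, 9].
Step 2: syndromes of r = [5, 10, 7, 4, 1] (all sums mod 11).
  S_0 = Σ v_i r_i = 7·5 + 7·10 + 9·7 + 1·4 + 9·1 = 181 ≡ 5.
  S_1 = Σ v_i α_i r_i = 7·9·5 + 7·5·10 + 9·2·7 + 1·7·4 + 9·1·1 = 828 ≡ 3.
  α_i^2 mod 11 = [4, 3, 4, 5, 1].
  S_2 = Σ v_i α_i^2 r_i = 7·4·5 + 7·3·10 + 9·4·7 + 1·5·4 + 9·1·1 = 631 ≡ 4.
  S = (5, 3, 4) ≠ 0, so r is not a codeword (an error is present).
Step 3: locate the error. For a single error e at position i, S_ℓ = v_i·e·α_i^ℓ, so α_err = S_1/S_0.
  S_0^{−1} = 5^{−1} = 9 (mod 11), so α_err = 3·9 = 27 ≡ 5 = α_2. Error position i = 2.
  Consistency check: S_2/S_1 = 4·4 = 16 ≡ 5 = α_err ✓ (single-error assumption holds).
Step 4: error magnitude e = S_0/v_2 = S_0·∏_{j≠2}(α_2 − α_j) = 5·8 = 40 ≡ 7 (mod 11).
Step 5: correct position 2: c_2 = r_2 − e = 10 − 7 ≡ 3 (mod 11). Hence c = [5, 3, 7, 4, 1].
  Check: interpolating c through the α_i gives m(x) = 6 + 6·x (degree < 2) with m(α_i) = c_i for every i, so c is indeed a codeword.


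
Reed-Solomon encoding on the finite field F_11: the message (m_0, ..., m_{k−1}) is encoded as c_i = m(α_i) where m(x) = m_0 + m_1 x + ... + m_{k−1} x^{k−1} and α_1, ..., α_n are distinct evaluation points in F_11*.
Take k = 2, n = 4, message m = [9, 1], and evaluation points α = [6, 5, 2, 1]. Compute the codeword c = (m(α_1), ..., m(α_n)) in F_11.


c = [4, 3, 0, 10]

Message polynomial: m(x) = 9 + 1·x (mod 11).
For each evaluation point α_i, compute m(α_i) mod 11:
  α_1 = 6: Horner steps 1 → 4, so m(6) = 4.
  α_2 = 5: Horner steps 1 → 3, so m(5) = 3.
  α_3 = 2: Horner steps 1 → 0, so m(2) = 0.
  α_4 = 1: Horner steps 1 → 10, so m(1) = 10.
Codeword c = [4, 3, 0, 10] ∈ F_11^4.


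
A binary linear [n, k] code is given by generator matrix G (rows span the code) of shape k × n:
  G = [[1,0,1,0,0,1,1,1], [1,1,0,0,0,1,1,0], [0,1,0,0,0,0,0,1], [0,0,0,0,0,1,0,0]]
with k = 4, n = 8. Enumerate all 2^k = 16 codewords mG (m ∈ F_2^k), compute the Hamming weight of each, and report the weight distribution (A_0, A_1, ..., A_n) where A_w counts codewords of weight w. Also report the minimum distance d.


Weight distribution: A_0 = 1, A_1 = 2, A_2 = 2, A_3 = 4, A_4 = 5, A_5 = 2. Minimum distance d = 1.

Enumerate all 2^4 = 16 messages m ∈ F_2^4.
For each, compute codeword c = mG in F_2^8, then tally its weight.
  m = 0000 → c = 00000000, weight = 0.
  m = 1000 → c = 10100111, weight = 5.
  m = 0100 → c = 11000110, weight = 4.
  m = 1100 → c = 01100001, weight = 3.
  m = 0010 → c = 01000001, weight = 2.
  m = 1010 → c = 11100110, weight = 5.
  m = 0110 → c = 10000111, weight = 4.
  m = 1110 → c = 00100000, weight = 1.
  m = 0001 → c = 00000100, weight = 1.
  m = 1001 → c = 10100011, weight = 4.
  m = 0101 → c = 11000010, weight = 3.
  m = 1101 → c = 01100101, weight = 4.
  m = 0011 → c = 01000101, weight = 3.
  m = 1011 → c = 11100010, weight = 4.
  m = 0111 → c = 10000011, weight = 3.
  m = 1111 → c = 00100100, weight = 2.
Tally weights:
  weight 0: 1 codewords.
  weight 1: 2 codewords.
  weight 2: 2 codewords.
  weight 3: 4 codewords.
  weight 4: 5 codewords.
  weight 5: 2 codewords.
Minimum distance d = smallest w > 0 with A_w > 0 = 1.
Sanity: Σ A_w = 16 = 2^4 = 16 ✓.
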